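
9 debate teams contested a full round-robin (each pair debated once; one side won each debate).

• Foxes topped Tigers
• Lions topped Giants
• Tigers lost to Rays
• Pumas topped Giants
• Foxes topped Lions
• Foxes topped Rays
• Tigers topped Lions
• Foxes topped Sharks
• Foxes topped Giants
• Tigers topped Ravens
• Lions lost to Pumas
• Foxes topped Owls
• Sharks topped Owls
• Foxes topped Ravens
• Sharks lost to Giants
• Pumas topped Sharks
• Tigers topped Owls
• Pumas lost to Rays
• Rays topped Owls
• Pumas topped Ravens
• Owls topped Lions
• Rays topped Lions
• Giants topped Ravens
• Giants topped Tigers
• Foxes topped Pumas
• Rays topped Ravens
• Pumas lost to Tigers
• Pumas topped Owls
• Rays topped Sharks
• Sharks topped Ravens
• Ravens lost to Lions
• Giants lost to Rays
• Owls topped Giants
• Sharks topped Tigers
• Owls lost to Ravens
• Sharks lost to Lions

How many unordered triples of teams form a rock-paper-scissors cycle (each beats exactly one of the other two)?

Win totals: Lions 3, Ravens 1, Giants 3, Sharks 3, Pumas 5, Rays 7, Tigers 4, Foxes 8, Owls 2.
A team with w wins dominates both others in C(w,2) triples; summing gives 3 + 0 + 3 + 3 + 10 + 21 + 6 + 28 + 1 = 75 transitive triples.
Total triples C(9,3) = 84, so cyclic triples = 84 − 75 = 9.

9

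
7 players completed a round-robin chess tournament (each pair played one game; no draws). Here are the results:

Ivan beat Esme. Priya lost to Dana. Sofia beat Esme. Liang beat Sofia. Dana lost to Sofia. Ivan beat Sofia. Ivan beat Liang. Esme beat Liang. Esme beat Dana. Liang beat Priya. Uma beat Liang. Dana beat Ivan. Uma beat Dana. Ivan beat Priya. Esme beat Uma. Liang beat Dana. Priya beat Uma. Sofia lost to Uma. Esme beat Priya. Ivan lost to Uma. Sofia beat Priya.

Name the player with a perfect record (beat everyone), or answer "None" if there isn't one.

None

Highest win total is Uma with 4 (out of 6 possible).
Uma lost to Priya, Esme, so no player went undefeated.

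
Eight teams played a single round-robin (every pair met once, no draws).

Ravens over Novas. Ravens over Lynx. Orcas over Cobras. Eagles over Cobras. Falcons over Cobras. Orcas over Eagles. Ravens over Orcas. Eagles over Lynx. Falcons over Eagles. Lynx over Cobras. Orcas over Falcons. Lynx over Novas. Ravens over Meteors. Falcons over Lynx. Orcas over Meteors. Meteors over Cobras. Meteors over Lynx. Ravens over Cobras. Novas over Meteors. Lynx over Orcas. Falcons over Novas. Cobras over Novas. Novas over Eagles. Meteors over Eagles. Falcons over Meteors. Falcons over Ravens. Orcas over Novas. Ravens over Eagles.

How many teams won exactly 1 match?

Win totals: Novas 2, Meteors 3, Cobras 1, Orcas 5, Ravens 6, Falcons 6, Eagles 2, Lynx 3.
Exactly 1: Cobras — 1 team.

1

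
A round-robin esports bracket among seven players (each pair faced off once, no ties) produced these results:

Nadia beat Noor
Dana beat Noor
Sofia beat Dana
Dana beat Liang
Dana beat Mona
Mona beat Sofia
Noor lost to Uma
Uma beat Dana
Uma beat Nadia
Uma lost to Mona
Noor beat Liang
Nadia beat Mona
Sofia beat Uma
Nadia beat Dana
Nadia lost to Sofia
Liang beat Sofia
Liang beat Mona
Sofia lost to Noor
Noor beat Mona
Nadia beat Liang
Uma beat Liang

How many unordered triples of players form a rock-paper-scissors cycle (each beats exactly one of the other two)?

12

Win totals: Sofia 3, Noor 3, Dana 3, Nadia 4, Uma 4, Mona 2, Liang 2.
A player with w wins dominates both others in C(w,2) triples; summing gives 3 + 3 + 3 + 6 + 6 + 1 + 1 = 23 transitive triples.
Total triples C(7,3) = 35, so cyclic triples = 35 − 23 = 12.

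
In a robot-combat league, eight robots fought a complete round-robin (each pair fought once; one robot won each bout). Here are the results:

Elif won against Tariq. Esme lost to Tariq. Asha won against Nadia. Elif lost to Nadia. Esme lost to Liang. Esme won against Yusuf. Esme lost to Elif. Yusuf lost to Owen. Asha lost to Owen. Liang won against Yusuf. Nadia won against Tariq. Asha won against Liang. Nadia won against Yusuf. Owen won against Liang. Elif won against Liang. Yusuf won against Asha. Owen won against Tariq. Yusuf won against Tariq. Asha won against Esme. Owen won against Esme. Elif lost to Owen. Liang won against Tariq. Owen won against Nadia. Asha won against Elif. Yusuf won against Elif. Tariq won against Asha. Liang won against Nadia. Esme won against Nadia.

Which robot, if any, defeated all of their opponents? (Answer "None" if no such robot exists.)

Owen has 7 wins out of 7 opponents — a perfect record.

Owen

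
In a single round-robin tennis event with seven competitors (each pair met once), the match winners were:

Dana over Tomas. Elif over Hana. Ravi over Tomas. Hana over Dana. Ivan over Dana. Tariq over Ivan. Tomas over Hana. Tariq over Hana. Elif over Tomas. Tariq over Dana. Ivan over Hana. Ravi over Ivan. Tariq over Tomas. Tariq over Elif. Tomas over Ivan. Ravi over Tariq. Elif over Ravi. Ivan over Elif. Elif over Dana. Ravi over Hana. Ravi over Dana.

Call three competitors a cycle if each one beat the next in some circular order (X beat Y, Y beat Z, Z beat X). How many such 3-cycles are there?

5

Win totals: Tariq 5, Ravi 5, Dana 1, Tomas 2, Ivan 3, Elif 4, Hana 1.
A competitor with w wins dominates both others in C(w,2) triples; summing gives 10 + 10 + 0 + 1 + 3 + 6 + 0 = 30 transitive triples.
Total triples C(7,3) = 35, so cyclic triples = 35 − 30 = 5.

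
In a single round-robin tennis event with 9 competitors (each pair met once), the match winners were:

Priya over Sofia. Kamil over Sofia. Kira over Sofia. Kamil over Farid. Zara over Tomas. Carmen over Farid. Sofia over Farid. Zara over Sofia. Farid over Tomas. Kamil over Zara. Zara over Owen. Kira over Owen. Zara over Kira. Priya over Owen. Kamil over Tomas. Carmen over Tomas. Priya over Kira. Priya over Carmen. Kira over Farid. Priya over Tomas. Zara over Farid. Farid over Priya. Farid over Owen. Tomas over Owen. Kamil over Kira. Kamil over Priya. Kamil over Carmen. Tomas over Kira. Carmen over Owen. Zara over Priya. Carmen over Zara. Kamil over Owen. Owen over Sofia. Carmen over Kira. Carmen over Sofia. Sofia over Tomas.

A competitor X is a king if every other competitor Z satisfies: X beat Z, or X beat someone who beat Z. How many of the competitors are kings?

1

Sofia cannot reach Carmen, Zara, Kamil in two steps.
Carmen cannot reach Kamil in two steps.
Owen cannot reach Carmen, Kira, Priya, Zara, Kamil in two steps.
Kira cannot reach Carmen, Zara, Kamil in two steps.
Tomas cannot reach Carmen, Priya, Zara, Kamil in two steps.
Farid cannot reach Zara, Kamil in two steps.
Priya cannot reach Kamil in two steps.
Zara cannot reach Kamil in two steps.
Kamil reaches everyone (king).
Kings: Kamil — 1.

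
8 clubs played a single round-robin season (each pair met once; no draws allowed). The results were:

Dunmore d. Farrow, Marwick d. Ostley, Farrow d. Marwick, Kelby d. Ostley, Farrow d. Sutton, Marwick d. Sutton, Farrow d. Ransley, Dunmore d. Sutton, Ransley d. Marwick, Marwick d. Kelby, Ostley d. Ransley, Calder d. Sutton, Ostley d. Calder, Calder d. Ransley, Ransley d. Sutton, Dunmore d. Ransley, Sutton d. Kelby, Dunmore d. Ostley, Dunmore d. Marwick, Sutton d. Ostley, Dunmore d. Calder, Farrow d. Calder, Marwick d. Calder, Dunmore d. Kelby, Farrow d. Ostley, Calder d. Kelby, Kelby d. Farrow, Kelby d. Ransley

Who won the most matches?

Win totals: Dunmore 7, Marwick 4, Ostley 2, Calder 3, Ransley 2, Sutton 2, Kelby 3, Farrow 5.
Dunmore leads with 7 wins (next highest: 5).

Dunmore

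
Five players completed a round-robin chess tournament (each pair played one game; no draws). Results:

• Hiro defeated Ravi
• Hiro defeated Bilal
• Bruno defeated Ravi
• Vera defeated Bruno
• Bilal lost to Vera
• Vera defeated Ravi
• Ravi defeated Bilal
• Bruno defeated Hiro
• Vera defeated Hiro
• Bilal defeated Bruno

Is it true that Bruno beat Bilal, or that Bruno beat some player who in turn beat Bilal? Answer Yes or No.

Yes

Bruno did not beat Bilal directly.
Bruno beat Hiro, Ravi. Of those, Hiro beat Bilal.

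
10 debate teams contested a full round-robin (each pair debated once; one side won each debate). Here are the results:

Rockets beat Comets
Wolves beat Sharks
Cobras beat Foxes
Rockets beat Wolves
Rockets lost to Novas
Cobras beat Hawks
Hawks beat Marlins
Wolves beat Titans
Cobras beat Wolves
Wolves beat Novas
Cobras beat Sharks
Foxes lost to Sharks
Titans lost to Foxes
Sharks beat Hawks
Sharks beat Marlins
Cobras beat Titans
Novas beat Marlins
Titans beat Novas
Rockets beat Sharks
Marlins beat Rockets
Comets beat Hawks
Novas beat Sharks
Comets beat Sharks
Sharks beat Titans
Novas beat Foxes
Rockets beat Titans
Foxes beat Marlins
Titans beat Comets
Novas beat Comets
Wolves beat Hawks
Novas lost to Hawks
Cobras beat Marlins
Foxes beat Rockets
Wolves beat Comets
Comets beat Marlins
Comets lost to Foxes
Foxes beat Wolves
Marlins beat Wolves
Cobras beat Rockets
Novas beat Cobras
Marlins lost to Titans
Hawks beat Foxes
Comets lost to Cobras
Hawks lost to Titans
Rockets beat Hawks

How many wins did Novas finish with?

6

Novas' results: beat Cobras, Foxes, Marlins, Rockets, Sharks, Comets; lost to Titans, Hawks, Wolves.
That is 6 wins.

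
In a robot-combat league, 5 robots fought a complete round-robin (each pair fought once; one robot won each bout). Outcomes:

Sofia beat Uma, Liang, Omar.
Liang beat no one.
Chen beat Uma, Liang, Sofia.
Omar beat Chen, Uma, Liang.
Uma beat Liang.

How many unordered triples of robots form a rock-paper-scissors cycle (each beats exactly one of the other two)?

1

Of the C(5,3) = 10 triples, the cyclic ones are: {Sofia, Omar, Chen}.
That is 1.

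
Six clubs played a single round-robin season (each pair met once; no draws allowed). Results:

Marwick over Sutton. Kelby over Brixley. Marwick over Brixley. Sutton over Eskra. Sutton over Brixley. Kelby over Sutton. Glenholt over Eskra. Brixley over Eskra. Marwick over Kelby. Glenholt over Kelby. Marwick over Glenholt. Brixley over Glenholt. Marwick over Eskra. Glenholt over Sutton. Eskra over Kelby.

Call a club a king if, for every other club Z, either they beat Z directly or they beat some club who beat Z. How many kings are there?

Brixley cannot reach Marwick in two steps.
Sutton cannot reach Marwick in two steps.
Eskra cannot reach Marwick, Glenholt in two steps.
Kelby cannot reach Marwick in two steps.
Marwick reaches everyone (king).
Glenholt cannot reach Marwick in two steps.
Kings: Marwick — 1.

1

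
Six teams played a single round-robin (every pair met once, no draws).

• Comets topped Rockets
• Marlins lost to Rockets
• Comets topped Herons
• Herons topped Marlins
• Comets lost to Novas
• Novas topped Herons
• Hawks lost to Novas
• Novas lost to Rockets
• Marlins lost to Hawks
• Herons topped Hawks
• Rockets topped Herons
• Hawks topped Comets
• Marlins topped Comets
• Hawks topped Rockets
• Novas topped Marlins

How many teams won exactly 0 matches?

0

Win totals: Hawks 3, Novas 4, Marlins 1, Comets 2, Rockets 3, Herons 2.
No team has exactly 0 wins.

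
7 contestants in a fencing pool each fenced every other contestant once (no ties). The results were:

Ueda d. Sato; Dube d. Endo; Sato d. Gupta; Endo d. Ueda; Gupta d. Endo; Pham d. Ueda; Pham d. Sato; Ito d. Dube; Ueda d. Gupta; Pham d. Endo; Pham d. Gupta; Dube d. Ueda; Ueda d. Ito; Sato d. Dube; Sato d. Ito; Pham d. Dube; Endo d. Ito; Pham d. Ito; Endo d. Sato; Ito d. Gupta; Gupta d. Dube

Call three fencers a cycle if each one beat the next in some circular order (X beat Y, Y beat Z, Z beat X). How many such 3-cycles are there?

Win totals: Ito 2, Pham 6, Sato 3, Ueda 3, Gupta 2, Endo 3, Dube 2.
A fencer with w wins dominates both others in C(w,2) triples; summing gives 1 + 15 + 3 + 3 + 1 + 3 + 1 = 27 transitive triples.
Total triples C(7,3) = 35, so cyclic triples = 35 − 27 = 8.

8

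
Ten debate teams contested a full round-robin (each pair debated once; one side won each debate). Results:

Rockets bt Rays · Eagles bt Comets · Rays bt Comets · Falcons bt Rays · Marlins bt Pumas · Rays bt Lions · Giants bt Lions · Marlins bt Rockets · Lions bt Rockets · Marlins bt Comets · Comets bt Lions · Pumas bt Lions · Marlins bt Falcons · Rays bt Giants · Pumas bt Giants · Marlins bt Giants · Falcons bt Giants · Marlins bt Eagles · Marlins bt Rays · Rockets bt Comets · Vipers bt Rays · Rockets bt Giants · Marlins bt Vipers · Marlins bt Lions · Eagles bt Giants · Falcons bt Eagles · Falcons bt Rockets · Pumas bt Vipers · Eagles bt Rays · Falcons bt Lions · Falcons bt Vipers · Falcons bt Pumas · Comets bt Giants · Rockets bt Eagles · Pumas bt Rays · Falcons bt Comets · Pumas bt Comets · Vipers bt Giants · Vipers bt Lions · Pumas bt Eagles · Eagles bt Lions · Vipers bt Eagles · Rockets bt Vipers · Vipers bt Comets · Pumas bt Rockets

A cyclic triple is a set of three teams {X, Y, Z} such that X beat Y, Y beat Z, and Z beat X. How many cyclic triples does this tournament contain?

Win totals: Comets 2, Rockets 5, Lions 1, Marlins 9, Vipers 5, Eagles 4, Falcons 8, Giants 1, Pumas 7, Rays 3.
A team with w wins dominates both others in C(w,2) triples; summing gives 1 + 10 + 0 + 36 + 10 + 6 + 28 + 0 + 21 + 3 = 115 transitive triples.
Total triples C(10,3) = 120, so cyclic triples = 120 − 115 = 5.

5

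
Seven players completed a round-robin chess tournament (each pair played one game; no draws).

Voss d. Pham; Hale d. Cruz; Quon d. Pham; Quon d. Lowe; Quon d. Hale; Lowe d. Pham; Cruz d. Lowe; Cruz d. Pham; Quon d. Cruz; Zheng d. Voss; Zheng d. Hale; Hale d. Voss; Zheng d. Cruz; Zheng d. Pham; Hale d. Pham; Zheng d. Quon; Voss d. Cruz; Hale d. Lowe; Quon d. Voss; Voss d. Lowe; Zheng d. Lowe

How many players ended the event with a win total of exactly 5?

Win totals: Pham 0, Zheng 6, Hale 4, Voss 3, Lowe 1, Quon 5, Cruz 2.
Exactly 5: Quon — 1 player.

1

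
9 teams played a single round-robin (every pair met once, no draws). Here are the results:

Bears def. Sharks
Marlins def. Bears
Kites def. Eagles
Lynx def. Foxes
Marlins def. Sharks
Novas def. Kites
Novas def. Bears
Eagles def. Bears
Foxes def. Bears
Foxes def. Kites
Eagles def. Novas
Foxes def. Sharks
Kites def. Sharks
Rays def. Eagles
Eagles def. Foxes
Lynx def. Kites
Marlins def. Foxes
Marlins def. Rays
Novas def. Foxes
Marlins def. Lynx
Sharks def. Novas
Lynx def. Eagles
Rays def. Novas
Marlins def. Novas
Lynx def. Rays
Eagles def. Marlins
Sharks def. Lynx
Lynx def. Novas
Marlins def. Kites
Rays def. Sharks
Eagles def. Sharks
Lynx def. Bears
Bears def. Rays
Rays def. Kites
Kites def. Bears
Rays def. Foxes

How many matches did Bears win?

Bears' results: beat Rays, Sharks; lost to Eagles, Marlins, Kites, Lynx, Novas, Foxes.
That is 2 wins.

2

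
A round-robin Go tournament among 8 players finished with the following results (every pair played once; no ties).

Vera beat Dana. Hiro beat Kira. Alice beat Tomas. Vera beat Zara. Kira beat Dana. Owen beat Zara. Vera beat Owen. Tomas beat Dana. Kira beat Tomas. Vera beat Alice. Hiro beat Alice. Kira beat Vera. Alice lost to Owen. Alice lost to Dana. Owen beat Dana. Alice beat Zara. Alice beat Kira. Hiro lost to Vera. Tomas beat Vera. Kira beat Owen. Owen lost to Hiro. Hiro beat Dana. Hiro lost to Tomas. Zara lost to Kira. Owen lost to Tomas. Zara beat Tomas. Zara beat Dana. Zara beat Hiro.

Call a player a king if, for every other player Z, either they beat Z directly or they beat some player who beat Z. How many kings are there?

6

Tomas reaches everyone (king).
Vera reaches everyone (king).
Owen cannot reach Vera in two steps.
Zara reaches everyone (king).
Dana cannot reach Vera, Owen, Hiro in two steps.
Hiro reaches everyone (king).
Alice reaches everyone (king).
Kira reaches everyone (king).
Kings: Tomas, Vera, Zara, Hiro, Alice, Kira — 6.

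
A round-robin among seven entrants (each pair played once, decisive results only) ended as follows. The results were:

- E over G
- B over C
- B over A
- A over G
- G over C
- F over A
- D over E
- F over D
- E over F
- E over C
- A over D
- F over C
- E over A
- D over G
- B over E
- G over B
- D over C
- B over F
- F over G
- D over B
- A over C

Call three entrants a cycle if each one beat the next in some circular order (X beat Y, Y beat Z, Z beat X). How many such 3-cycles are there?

Win totals: A 3, B 4, C 0, D 4, E 4, F 4, G 2.
An entrant with w wins dominates both others in C(w,2) triples; summing gives 3 + 6 + 0 + 6 + 6 + 6 + 1 = 28 transitive triples.
Total triples C(7,3) = 35, so cyclic triples = 35 − 28 = 7.

7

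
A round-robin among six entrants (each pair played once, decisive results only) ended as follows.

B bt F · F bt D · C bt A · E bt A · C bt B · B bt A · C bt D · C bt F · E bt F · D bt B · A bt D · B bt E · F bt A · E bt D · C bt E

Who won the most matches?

Win totals: A 1, B 3, C 5, D 1, E 3, F 2.
C leads with 5 wins (next highest: 3).

C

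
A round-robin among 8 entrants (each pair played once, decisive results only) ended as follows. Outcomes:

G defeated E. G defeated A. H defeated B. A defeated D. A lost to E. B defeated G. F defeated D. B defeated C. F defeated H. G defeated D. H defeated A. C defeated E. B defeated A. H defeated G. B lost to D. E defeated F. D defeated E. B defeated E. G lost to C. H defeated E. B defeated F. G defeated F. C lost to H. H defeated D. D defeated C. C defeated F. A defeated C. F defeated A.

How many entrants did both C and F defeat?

0

C beat: E, F, G.
F beat: A, D, H.
No one was beaten by both.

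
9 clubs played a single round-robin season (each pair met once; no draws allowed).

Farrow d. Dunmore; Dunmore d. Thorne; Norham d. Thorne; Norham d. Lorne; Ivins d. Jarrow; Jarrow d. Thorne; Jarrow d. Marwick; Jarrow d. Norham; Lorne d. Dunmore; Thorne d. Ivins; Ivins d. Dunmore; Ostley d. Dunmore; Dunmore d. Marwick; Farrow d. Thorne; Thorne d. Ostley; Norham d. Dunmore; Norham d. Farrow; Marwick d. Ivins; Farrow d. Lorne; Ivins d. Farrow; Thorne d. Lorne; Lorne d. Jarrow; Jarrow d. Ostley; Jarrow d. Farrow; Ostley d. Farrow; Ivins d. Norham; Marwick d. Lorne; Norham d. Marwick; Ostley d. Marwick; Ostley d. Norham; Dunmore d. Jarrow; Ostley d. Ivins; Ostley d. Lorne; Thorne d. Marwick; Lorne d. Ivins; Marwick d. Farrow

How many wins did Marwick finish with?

Marwick's results: beat Lorne, Ivins, Farrow; lost to Thorne, Jarrow, Dunmore, Norham, Ostley.
That is 3 wins.

3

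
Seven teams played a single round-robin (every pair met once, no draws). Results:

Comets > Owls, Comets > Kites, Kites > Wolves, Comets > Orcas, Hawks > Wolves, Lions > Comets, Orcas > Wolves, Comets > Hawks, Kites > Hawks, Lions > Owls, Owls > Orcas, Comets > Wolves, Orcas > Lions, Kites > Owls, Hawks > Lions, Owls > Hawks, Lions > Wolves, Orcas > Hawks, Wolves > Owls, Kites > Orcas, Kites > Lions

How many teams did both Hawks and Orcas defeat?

Hawks beat: Wolves, Lions.
Orcas beat: Hawks, Wolves, Lions.
Both beat: Wolves, Lions — 2.

2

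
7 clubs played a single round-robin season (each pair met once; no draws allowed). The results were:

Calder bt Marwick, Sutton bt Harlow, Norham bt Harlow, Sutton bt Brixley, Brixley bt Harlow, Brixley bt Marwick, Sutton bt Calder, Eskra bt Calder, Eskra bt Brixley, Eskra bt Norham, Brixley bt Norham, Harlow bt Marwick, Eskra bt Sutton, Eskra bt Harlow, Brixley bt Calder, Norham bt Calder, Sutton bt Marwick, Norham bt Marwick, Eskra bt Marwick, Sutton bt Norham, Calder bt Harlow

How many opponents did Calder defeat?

Calder's results: beat Marwick, Harlow; lost to Eskra, Norham, Sutton, Brixley.
That is 2 wins.

2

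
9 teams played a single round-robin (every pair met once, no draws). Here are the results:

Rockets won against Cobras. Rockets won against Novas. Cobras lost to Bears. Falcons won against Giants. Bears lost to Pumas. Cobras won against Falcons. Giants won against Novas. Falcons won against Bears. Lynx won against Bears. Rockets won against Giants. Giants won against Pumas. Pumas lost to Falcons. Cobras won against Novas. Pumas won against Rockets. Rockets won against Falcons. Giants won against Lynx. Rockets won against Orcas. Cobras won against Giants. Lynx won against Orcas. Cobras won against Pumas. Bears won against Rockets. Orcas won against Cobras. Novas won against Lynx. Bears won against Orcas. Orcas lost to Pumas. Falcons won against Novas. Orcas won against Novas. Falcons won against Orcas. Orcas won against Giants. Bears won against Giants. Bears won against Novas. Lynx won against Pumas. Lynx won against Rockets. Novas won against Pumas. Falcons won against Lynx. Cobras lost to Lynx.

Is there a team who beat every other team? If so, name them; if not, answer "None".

None

Highest win total is Falcons with 6 (out of 8 possible).
Falcons lost to Rockets, Cobras, so no team went undefeated.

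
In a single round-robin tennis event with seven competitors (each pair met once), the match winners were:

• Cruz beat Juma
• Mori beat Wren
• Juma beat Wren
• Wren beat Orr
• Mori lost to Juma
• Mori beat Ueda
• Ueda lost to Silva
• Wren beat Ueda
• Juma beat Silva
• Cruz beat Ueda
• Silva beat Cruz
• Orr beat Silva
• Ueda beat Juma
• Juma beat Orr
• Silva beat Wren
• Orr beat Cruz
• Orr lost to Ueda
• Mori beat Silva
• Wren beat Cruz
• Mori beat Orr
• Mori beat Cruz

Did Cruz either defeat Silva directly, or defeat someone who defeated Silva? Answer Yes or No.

Cruz did not beat Silva directly.
Cruz beat Ueda, Juma. Of those, Juma beat Silva.

Yes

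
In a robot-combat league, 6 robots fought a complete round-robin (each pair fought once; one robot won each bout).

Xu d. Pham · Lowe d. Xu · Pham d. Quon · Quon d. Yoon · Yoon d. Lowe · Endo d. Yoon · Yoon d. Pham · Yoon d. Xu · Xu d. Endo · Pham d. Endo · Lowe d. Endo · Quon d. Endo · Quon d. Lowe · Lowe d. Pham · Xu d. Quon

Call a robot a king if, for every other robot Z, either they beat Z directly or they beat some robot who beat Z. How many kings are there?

Endo cannot reach Quon in two steps.
Xu reaches everyone (king).
Yoon reaches everyone (king).
Lowe reaches everyone (king).
Quon reaches everyone (king).
Pham cannot reach Xu in two steps.
Kings: Xu, Yoon, Lowe, Quon — 4.

4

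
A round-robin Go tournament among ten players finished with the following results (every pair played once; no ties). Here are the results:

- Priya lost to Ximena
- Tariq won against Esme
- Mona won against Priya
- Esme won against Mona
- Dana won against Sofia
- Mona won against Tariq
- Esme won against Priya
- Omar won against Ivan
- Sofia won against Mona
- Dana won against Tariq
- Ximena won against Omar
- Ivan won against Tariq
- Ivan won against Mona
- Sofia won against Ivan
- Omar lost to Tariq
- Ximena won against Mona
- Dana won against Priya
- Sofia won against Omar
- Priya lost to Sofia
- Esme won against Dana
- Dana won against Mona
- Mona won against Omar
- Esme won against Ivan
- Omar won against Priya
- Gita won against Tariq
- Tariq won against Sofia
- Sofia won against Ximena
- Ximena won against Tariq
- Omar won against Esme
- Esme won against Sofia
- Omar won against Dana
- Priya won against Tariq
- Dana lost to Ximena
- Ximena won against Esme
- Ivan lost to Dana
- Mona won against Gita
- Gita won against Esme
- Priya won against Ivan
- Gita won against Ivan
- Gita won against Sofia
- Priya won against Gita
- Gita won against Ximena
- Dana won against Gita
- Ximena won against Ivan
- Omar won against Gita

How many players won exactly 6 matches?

Win totals: Ximena 7, Dana 6, Ivan 2, Priya 3, Gita 5, Sofia 5, Tariq 3, Mona 4, Omar 5, Esme 5.
Exactly 6: Dana — 1 player.

1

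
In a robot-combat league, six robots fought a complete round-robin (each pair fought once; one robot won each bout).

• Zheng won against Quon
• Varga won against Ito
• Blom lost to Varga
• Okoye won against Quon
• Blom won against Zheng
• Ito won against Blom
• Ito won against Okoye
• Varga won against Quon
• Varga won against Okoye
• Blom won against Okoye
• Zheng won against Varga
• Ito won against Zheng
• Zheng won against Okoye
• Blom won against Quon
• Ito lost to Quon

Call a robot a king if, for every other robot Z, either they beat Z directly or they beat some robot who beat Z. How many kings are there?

Ito reaches everyone (king).
Okoye cannot reach Zheng, Varga, Blom in two steps.
Quon cannot reach Varga in two steps.
Zheng reaches everyone (king).
Varga reaches everyone (king).
Blom reaches everyone (king).
Kings: Ito, Zheng, Varga, Blom — 4.

4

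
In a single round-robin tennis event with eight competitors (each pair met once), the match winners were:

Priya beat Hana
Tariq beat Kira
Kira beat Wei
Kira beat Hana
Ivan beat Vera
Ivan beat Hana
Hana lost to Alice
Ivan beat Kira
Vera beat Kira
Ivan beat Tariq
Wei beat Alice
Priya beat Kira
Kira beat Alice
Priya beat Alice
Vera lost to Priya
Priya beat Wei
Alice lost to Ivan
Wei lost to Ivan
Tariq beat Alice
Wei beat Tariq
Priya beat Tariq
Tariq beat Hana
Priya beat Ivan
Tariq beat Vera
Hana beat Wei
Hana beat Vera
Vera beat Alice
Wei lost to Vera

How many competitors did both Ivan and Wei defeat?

Ivan beat: Hana, Alice, Kira, Vera, Tariq, Wei.
Wei beat: Alice, Tariq.
Both beat: Alice, Tariq — 2.

2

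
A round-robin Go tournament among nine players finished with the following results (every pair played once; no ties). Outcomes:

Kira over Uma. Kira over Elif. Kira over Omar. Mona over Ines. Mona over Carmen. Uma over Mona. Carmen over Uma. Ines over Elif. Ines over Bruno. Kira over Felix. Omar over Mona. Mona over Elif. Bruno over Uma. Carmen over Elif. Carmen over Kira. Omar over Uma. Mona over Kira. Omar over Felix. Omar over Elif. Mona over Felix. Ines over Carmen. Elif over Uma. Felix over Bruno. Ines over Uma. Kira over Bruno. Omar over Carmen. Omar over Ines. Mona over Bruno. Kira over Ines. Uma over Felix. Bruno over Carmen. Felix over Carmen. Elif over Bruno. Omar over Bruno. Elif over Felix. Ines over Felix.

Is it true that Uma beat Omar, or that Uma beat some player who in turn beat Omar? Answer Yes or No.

No

Uma did not beat Omar directly.
Uma beat Mona, Felix, but each of them lost to Omar. No two-step path.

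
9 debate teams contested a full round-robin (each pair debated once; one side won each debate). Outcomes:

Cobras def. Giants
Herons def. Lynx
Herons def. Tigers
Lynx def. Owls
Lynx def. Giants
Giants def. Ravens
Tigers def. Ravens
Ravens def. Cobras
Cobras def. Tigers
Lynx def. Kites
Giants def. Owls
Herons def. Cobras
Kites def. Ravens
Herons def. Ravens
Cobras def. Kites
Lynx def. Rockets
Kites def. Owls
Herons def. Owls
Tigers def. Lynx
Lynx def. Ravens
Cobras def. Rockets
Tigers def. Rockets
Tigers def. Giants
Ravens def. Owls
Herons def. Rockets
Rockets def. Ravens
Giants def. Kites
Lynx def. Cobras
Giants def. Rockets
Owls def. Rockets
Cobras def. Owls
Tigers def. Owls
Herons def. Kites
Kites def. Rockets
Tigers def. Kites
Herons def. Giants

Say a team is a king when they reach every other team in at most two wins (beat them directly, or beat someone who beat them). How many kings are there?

Owls cannot reach Kites, Cobras, Herons, Tigers, Lynx, Giants in two steps.
Rockets cannot reach Kites, Herons, Tigers, Lynx, Giants in two steps.
Kites cannot reach Herons, Tigers, Lynx, Giants in two steps.
Cobras cannot reach Herons in two steps.
Herons reaches everyone (king).
Ravens cannot reach Herons, Lynx in two steps.
Tigers cannot reach Herons in two steps.
Lynx cannot reach Herons in two steps.
Giants cannot reach Herons, Tigers, Lynx in two steps.
Kings: Herons — 1.

1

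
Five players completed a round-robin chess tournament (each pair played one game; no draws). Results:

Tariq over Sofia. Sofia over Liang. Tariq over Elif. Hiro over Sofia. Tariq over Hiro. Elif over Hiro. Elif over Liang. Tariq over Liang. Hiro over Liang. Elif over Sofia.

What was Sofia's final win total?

Sofia's results: beat Liang; lost to Tariq, Hiro, Elif.
That is 1 win.

1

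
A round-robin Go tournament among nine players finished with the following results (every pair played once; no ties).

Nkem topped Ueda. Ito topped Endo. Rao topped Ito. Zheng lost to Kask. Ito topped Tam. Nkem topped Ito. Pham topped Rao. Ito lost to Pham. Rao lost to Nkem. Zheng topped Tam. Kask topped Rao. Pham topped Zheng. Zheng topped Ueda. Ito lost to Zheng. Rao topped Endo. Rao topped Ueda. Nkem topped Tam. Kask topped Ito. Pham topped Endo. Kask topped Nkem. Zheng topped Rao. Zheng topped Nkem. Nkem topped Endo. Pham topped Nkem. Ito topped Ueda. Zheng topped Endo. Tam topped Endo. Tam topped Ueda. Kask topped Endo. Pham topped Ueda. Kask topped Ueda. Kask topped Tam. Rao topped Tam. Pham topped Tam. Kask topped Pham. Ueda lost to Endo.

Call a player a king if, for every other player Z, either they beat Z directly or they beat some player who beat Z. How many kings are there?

1

Ito cannot reach Zheng, Rao, Kask, Nkem, Pham in two steps.
Ueda cannot reach Ito, Zheng, Endo, Rao, Kask, Nkem, Pham, Tam in two steps.
Zheng cannot reach Kask, Pham in two steps.
Endo cannot reach Ito, Zheng, Rao, Kask, Nkem, Pham, Tam in two steps.
Rao cannot reach Zheng, Kask, Nkem, Pham in two steps.
Kask reaches everyone (king).
Nkem cannot reach Zheng, Kask, Pham in two steps.
Pham cannot reach Kask in two steps.
Tam cannot reach Ito, Zheng, Rao, Kask, Nkem, Pham in two steps.
Kings: Kask — 1.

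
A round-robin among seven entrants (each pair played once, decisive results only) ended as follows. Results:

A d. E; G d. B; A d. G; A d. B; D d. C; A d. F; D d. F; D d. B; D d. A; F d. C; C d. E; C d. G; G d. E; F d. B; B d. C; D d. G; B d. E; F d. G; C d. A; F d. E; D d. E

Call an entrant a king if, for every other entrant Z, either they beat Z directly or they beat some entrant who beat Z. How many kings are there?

1

A cannot reach D in two steps.
B cannot reach D, F in two steps.
C cannot reach D in two steps.
D reaches everyone (king).
E cannot reach A, B, C, D, F, G in two steps.
F cannot reach D in two steps.
G cannot reach A, D, F in two steps.
Kings: D — 1.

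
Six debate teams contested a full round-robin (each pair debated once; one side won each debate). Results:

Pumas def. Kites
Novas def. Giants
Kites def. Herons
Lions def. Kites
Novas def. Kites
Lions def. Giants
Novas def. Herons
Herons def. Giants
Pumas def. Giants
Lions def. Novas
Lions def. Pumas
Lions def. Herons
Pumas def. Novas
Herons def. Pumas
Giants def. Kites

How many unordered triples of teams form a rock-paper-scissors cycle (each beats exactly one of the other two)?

3

Win totals: Pumas 3, Lions 5, Novas 3, Herons 2, Kites 1, Giants 1.
A team with w wins dominates both others in C(w,2) triples; summing gives 3 + 10 + 3 + 1 + 0 + 0 = 17 transitive triples.
Total triples C(6,3) = 20, so cyclic triples = 20 − 17 = 3.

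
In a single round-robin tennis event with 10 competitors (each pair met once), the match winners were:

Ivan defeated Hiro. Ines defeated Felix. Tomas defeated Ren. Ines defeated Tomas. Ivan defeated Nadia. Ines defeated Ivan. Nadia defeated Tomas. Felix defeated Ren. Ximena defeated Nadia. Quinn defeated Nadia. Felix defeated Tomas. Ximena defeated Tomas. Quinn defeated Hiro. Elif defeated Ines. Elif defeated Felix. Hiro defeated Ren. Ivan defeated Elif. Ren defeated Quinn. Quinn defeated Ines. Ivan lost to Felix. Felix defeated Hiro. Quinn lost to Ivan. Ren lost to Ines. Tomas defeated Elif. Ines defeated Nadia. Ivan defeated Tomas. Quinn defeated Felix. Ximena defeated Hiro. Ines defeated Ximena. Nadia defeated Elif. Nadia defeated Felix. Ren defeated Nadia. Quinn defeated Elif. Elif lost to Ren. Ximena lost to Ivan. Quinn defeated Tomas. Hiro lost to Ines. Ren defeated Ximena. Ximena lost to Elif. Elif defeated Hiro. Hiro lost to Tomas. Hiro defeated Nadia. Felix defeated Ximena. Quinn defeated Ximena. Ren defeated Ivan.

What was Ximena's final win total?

Ximena's results: beat Hiro, Nadia, Tomas; lost to Elif, Ren, Quinn, Felix, Ines, Ivan.
That is 3 wins.

3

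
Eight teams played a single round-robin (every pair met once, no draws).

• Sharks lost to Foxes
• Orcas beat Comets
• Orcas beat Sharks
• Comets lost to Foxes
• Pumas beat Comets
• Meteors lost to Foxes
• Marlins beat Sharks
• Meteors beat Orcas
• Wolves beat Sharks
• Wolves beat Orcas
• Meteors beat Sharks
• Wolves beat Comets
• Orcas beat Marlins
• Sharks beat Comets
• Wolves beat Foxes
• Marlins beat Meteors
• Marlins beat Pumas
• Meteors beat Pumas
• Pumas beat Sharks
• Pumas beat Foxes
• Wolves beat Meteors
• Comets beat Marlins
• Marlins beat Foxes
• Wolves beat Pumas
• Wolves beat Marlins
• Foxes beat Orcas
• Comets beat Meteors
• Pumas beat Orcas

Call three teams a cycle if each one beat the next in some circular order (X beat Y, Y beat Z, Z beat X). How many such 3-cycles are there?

10

Win totals: Meteors 3, Foxes 4, Sharks 1, Orcas 3, Comets 2, Marlins 4, Wolves 7, Pumas 4.
A team with w wins dominates both others in C(w,2) triples; summing gives 3 + 6 + 0 + 3 + 1 + 6 + 21 + 6 = 46 transitive triples.
Total triples C(8,3) = 56, so cyclic triples = 56 − 46 = 10.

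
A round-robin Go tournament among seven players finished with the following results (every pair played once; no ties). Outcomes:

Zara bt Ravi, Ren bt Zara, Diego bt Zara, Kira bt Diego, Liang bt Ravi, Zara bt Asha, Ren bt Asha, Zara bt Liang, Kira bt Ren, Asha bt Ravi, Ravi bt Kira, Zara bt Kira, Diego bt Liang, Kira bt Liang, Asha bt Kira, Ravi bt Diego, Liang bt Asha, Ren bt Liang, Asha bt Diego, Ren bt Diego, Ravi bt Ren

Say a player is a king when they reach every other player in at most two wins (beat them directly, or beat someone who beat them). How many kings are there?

5

Liang cannot reach Zara in two steps.
Ravi reaches everyone (king).
Diego cannot reach Ren in two steps.
Asha reaches everyone (king).
Kira reaches everyone (king).
Zara reaches everyone (king).
Ren reaches everyone (king).
Kings: Ravi, Asha, Kira, Zara, Ren — 5.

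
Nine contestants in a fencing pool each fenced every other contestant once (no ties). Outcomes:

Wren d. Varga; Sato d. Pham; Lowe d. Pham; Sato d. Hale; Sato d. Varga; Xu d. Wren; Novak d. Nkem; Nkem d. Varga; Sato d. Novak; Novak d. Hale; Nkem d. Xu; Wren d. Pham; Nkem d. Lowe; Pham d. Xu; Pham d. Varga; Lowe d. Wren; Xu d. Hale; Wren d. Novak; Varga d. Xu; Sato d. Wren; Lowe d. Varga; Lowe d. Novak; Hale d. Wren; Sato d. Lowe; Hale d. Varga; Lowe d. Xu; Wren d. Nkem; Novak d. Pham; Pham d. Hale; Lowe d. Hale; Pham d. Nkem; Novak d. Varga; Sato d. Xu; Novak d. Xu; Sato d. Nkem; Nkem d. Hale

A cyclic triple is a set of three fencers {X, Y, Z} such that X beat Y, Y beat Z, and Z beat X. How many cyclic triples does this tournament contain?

Win totals: Nkem 4, Hale 2, Sato 8, Wren 4, Varga 1, Lowe 6, Xu 2, Pham 4, Novak 5.
A fencer with w wins dominates both others in C(w,2) triples; summing gives 6 + 1 + 28 + 6 + 0 + 15 + 1 + 6 + 10 = 73 transitive triples.
Total triples C(9,3) = 84, so cyclic triples = 84 − 73 = 11.

11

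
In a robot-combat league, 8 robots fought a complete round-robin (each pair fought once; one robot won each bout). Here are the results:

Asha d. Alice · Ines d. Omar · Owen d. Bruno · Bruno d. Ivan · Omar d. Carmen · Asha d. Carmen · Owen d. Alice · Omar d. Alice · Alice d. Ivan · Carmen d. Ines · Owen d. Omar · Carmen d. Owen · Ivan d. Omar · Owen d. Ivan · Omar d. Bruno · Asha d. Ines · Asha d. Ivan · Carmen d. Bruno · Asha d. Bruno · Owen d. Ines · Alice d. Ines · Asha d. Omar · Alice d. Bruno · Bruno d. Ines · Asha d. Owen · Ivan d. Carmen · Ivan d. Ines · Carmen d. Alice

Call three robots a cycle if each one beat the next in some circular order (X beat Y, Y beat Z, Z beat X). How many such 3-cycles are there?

9

Win totals: Asha 7, Bruno 2, Carmen 4, Omar 3, Ivan 3, Ines 1, Owen 5, Alice 3.
A robot with w wins dominates both others in C(w,2) triples; summing gives 21 + 1 + 6 + 3 + 3 + 0 + 10 + 3 = 47 transitive triples.
Total triples C(8,3) = 56, so cyclic triples = 56 − 47 = 9.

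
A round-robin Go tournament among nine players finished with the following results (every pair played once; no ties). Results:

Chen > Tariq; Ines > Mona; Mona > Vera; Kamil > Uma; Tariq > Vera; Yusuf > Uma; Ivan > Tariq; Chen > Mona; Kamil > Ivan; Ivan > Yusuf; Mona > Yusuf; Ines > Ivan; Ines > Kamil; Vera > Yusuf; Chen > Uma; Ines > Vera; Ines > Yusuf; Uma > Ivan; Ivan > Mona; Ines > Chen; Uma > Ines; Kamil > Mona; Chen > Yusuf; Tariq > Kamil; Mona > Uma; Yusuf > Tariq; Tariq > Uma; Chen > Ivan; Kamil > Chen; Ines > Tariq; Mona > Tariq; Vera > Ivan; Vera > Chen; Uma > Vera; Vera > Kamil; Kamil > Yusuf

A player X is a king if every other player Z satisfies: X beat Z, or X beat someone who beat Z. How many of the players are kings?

Ines reaches everyone (king).
Vera cannot reach Ines in two steps.
Tariq reaches everyone (king).
Kamil reaches everyone (king).
Ivan cannot reach Ines, Chen in two steps.
Mona reaches everyone (king).
Chen reaches everyone (king).
Uma reaches everyone (king).
Yusuf cannot reach Mona, Chen in two steps.
Kings: Ines, Tariq, Kamil, Mona, Chen, Uma — 6.

6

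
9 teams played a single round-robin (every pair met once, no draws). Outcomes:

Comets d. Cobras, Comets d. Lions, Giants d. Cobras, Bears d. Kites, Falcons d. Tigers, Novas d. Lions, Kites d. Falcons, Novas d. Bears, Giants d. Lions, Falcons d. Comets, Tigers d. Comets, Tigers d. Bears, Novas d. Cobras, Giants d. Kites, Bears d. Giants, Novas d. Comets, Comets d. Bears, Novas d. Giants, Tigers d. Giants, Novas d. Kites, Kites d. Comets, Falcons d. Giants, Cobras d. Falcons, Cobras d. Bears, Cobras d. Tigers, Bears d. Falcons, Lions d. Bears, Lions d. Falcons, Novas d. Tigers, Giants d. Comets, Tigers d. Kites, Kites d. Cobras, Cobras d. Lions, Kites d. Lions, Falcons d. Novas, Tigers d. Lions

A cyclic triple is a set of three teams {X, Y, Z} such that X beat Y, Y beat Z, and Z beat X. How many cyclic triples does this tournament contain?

22

Win totals: Comets 3, Giants 4, Cobras 4, Tigers 5, Novas 7, Lions 2, Kites 4, Bears 3, Falcons 4.
A team with w wins dominates both others in C(w,2) triples; summing gives 3 + 6 + 6 + 10 + 21 + 1 + 6 + 3 + 6 = 62 transitive triples.
Total triples C(9,3) = 84, so cyclic triples = 84 − 62 = 22.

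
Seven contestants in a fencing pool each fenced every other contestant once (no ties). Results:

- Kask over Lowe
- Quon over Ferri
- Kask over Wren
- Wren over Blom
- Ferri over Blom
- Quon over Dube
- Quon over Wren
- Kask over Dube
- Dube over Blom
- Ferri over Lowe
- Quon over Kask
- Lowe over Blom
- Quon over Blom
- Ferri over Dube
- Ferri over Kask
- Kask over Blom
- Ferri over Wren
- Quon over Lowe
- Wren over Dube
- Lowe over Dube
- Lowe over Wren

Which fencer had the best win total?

Win totals: Blom 0, Ferri 5, Kask 4, Quon 6, Dube 1, Lowe 3, Wren 2.
Quon leads with 6 wins (next highest: 5).

Quon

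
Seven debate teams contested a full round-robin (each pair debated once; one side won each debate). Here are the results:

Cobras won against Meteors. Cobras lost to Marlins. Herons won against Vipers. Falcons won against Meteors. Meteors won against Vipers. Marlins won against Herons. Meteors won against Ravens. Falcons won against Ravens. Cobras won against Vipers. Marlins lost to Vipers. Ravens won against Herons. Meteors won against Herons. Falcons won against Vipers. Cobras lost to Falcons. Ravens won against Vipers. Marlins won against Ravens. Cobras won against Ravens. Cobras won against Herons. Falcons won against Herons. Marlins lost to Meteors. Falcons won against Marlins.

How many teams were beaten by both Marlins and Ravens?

Marlins beat: Ravens, Herons, Cobras.
Ravens beat: Herons, Vipers.
Both beat: Herons — 1.

1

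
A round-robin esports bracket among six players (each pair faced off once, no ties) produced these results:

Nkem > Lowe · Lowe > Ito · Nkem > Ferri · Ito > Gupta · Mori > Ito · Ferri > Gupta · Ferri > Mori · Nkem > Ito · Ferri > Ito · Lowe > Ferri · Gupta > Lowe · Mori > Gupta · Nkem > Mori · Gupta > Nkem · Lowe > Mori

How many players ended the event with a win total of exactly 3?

Win totals: Ferri 3, Ito 1, Lowe 3, Gupta 2, Nkem 4, Mori 2.
Exactly 3: Ferri, Lowe — 2 players.

2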